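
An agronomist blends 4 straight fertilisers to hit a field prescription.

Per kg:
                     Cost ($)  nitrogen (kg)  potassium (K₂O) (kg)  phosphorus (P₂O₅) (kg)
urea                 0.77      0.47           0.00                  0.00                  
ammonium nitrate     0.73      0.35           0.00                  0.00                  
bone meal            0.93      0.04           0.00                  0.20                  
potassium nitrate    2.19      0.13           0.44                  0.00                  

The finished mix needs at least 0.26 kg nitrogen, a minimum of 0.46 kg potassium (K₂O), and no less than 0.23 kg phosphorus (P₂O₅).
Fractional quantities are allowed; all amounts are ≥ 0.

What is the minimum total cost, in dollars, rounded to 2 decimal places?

$3.49

Set it up as a linear program. Let x1 = kg of urea, x2 = kg of ammonium nitrate, x3 = kg of bone meal, x4 = kg of potassium nitrate.
min 0.77x1 + 0.73x2 + 0.93x3 + 2.19x4 subject to:
  0.47x1 + 0.35x2 + 0.04x3 + 0.13x4 ≥ 0.26   (nitrogen)
  0.44x4 ≥ 0.46   (potassium (K₂O))
  0.2x3 ≥ 0.23   (phosphorus (P₂O₅))
  x1, x2, x3, x4 ≥ 0.
At the optimum only urea, bone meal, potassium nitrate are positive (ammonium nitrate = 0). The nitrogen, potassium (K₂O), phosphorus (P₂O₅) requirements are met with equality.
Optimal quantities: urea = 0.1662 kg, bone meal = 1.15 kg, potassium nitrate = 1.045 kg.
Cost = 0.77·0.1662 + 0.93·1.15 + 2.19·1.045 = 3.4860.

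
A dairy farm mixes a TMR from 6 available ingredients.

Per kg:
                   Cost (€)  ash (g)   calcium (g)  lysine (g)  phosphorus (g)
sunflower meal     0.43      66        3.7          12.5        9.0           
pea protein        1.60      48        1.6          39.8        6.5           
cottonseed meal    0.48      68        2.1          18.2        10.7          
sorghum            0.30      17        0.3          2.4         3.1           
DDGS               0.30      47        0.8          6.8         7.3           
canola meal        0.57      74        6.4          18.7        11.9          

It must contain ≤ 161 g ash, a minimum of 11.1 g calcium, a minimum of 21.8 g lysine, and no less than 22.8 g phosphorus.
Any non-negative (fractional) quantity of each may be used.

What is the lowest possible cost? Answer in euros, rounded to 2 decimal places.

€1.07

Let x1 = kg of sunflower meal, x2 = kg of pea protein, x3 = kg of cottonseed meal, x4 = kg of sorghum, x5 = kg of DDGS, x6 = kg of canola meal.
Minimize 0.43x1 + 1.6x2 + 0.48x3 + 0.3x4 + 0.3x5 + 0.57x6 subject to:
  66x1 + 48x2 + 68x3 + 17x4 + 47x5 + 74x6 ≤ 161   (ash)
  3.7x1 + 1.6x2 + 2.1x3 + 0.3x4 + 0.8x5 + 6.4x6 ≥ 11.1   (calcium)
  12.5x1 + 39.8x2 + 18.2x3 + 2.4x4 + 6.8x5 + 18.7x6 ≥ 21.8   (lysine)
  9x1 + 6.5x2 + 10.7x3 + 3.1x4 + 7.3x5 + 11.9x6 ≥ 22.8   (phosphorus)
  x1, x2, x3, x4, x5, x6 ≥ 0.
The minimum-cost mix takes nothing from sunflower meal, pea protein, cottonseed meal, sorghum — only DDGS, canola meal. The calcium and phosphorus requirements are met with equality.
Solving gives x5 = 0.3718, x6 = 1.688.
Hence cost = 0.3·0.3718 + 0.57·1.688 = €1.0737.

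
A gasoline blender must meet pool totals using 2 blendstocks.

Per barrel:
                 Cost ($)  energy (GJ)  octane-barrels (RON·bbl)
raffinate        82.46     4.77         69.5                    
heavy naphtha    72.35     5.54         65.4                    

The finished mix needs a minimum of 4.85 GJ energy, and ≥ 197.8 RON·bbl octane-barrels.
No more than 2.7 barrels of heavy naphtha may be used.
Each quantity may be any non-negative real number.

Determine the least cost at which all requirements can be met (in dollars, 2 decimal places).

$220.52

This is a linear program. Let x1 = barrels of raffinate, x2 = barrels of heavy naphtha.
Minimise 82.46x1 + 72.35x2 with:
  4.77x1 + 5.54x2 ≥ 4.85   (energy)
  69.5x1 + 65.4x2 ≥ 197.8   (octane-barrels)
  x2 ≤ 2.7
  x1, x2 ≥ 0.
Both inputs are positive at the optimum. There the octane-barrels and the heavy naphtha cap constraints are tight.
Solving gives x1 = 0.3053, x2 = 2.7.
Total cost: 82.46·0.3053 + 72.35·2.7 = 220.5200.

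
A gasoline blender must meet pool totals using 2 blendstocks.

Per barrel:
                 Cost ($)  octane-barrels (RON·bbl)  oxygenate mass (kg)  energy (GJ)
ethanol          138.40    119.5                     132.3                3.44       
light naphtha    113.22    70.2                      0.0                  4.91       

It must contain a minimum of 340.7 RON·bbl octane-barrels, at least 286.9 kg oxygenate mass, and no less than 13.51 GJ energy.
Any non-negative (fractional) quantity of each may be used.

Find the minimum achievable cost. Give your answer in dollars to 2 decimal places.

Treat it as an LP. Let x1 = barrels of ethanol, x2 = barrels of light naphtha.
Minimize 138.4x1 + 113.22x2 with:
  119.5x1 + 70.2x2 ≥ 340.7   (octane-barrels)
  132.3x1 ≥ 286.9   (oxygenate mass)
  3.44x1 + 4.91x2 ≥ 13.51   (energy)
  x1, x2 ≥ 0.
Both inputs are positive at the optimum. The oxygenate mass and energy requirements are met with equality.
So ethanol = 2.1686 barrels, light naphtha = 1.2322 barrels.
Total cost: 138.4·2.1686 + 113.22·1.2322 = 439.6439.

$439.64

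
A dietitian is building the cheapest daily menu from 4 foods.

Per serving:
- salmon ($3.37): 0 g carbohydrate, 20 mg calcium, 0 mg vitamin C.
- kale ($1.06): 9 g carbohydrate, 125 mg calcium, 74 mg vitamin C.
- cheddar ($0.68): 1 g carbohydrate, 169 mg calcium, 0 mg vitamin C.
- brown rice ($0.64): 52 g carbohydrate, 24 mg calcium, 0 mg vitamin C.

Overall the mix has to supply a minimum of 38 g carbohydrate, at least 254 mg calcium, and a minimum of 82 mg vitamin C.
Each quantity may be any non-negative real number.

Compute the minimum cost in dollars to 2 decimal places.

$1.93

Let x1 = servings of salmon, x2 = servings of kale, x3 = servings of cheddar, x4 = servings of brown rice.
Minimise 3.37x1 + 1.06x2 + 0.68x3 + 0.64x4 subject to:
  9x2 + 1x3 + 52x4 ≥ 38   (carbohydrate)
  20x1 + 125x2 + 169x3 + 24x4 ≥ 254   (calcium)
  74x2 ≥ 82   (vitamin C)
  x1, x2, x3, x4 ≥ 0.
The cheapest feasible vertex uses only kale, cheddar, brown rice; salmon is not used. There the carbohydrate, calcium, vitamin C constraints are tight.
Optimal quantities: kale = 1.108 servings, cheddar = 0.6085 servings, brown rice = 0.5273 servings.
Total cost: 1.06·1.108 + 0.68·0.6085 + 0.64·0.5273 = 1.9257.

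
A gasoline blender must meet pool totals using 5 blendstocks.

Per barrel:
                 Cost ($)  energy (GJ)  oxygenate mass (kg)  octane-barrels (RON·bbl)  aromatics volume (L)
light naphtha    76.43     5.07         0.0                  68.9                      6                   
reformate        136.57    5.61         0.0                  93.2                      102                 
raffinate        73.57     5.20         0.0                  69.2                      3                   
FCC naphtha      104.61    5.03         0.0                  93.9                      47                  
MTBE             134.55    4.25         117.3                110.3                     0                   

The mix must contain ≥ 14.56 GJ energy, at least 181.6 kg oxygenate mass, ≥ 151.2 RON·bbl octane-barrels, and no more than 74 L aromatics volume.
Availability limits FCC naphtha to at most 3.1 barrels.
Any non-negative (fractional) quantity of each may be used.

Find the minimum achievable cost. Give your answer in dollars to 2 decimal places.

$321.21

Let x1 = barrels of light naphtha, x2 = barrels of reformate, x3 = barrels of raffinate, x4 = barrels of FCC naphtha, x5 = barrels of MTBE.
Minimize 76.43x1 + 136.57x2 + 73.57x3 + 104.61x4 + 134.55x5 subject to:
  5.07x1 + 5.61x2 + 5.2x3 + 5.03x4 + 4.25x5 ≥ 14.56   (energy)
  117.3x5 ≥ 181.6   (oxygenate mass)
  68.9x1 + 93.2x2 + 69.2x3 + 93.9x4 + 110.3x5 ≥ 151.2   (octane-barrels)
  6x1 + 102x2 + 3x3 + 47x4 ≤ 74   (aromatics volume)
  x4 ≤ 3.1
  x1, x2, x3, x4, x5 ≥ 0.
The minimum-cost mix takes nothing from light naphtha, reformate, FCC naphtha — only raffinate, MTBE. There the energy and oxygenate mass constraints are tight.
That vertex is x3 = 1.535, x5 = 1.548.
Objective = 73.57·1.535 + 134.55·1.548 = 321.2134.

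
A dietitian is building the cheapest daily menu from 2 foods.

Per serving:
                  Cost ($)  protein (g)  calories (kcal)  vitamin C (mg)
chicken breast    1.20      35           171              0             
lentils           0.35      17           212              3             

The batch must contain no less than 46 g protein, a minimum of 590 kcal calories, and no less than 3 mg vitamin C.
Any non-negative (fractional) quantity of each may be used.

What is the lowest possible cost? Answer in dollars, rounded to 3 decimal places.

This is a linear program. Let x1 = servings of chicken breast, x2 = servings of lentils.
min 1.2x1 + 0.35x2 subject to:
  35x1 + 17x2 ≥ 46   (protein)
  171x1 + 212x2 ≥ 590   (calories)
  3x2 ≥ 3   (vitamin C)
  x1, x2 ≥ 0.
The cheapest feasible vertex uses only lentils; chicken breast is not used. Binding constraint: calories.
So lentils = 2.783 servings.
Objective = 0.35·2.783 = 0.97405.

$0.974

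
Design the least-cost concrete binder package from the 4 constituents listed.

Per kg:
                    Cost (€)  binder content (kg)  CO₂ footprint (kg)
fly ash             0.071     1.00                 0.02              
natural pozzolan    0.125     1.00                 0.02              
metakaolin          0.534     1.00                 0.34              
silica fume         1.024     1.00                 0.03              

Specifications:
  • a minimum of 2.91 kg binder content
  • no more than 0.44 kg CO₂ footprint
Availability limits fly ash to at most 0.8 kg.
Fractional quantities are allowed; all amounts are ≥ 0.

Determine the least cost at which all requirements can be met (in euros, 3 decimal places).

Treat it as an LP. Let x1 = kg of fly ash, x2 = kg of natural pozzolan, x3 = kg of metakaolin, x4 = kg of silica fume.
Minimise 0.071x1 + 0.125x2 + 0.534x3 + 1.024x4 with:
  1x1 + 1x2 + 1x3 + 1x4 ≥ 2.91   (binder content)
  0.02x1 + 0.02x2 + 0.34x3 + 0.03x4 ≤ 0.44   (CO₂ footprint)
  x1 ≤ 0.8
  x1, x2, x3, x4 ≥ 0.
At the optimum only fly ash, natural pozzolan are positive (metakaolin, silica fume = 0). There the binder content and the fly ash cap constraints are tight.
Solving gives x1 = 0.8, x2 = 2.11.
Cost = 0.071·0.8 + 0.125·2.11 = 0.32055.

€0.321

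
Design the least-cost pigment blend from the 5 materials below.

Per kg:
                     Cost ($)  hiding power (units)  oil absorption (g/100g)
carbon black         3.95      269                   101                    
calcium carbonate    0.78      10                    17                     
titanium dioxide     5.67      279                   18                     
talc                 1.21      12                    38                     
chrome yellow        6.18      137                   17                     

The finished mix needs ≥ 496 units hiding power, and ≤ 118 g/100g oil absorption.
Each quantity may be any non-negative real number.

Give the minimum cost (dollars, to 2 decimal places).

$8.52

This is a linear program. Let x1 = kg of carbon black, x2 = kg of calcium carbonate, x3 = kg of titanium dioxide, x4 = kg of talc, x5 = kg of chrome yellow.
min 3.95x1 + 0.78x2 + 5.67x3 + 1.21x4 + 6.18x5 s.t.:
  269x1 + 10x2 + 279x3 + 12x4 + 137x5 ≥ 496   (hiding power)
  101x1 + 17x2 + 18x3 + 38x4 + 17x5 ≤ 118   (oil absorption)
  x1, x2, x3, x4, x5 ≥ 0.
The minimum-cost mix takes nothing from calcium carbonate, talc, chrome yellow — only carbon black, titanium dioxide. Binding constraints: hiding power and oil absorption.
That vertex is x1 = 1.028, x3 = 0.7865.
Objective = 3.95·1.028 + 5.67·0.7865 = 8.5201.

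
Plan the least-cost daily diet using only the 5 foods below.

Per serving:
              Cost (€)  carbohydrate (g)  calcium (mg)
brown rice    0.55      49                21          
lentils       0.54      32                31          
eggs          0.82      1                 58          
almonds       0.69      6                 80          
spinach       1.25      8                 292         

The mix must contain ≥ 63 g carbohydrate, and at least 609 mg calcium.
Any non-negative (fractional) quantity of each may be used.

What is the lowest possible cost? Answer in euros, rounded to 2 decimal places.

€3.05

Let x1 = servings of brown rice, x2 = servings of lentils, x3 = servings of eggs, x4 = servings of almonds, x5 = servings of spinach.
Minimize 0.55x1 + 0.54x2 + 0.82x3 + 0.69x4 + 1.25x5 s.t.:
  49x1 + 32x2 + 1x3 + 6x4 + 8x5 ≥ 63   (carbohydrate)
  21x1 + 31x2 + 58x3 + 80x4 + 292x5 ≥ 609   (calcium)
  x1, x2, x3, x4, x5 ≥ 0.
The cheapest feasible vertex uses only brown rice, spinach; lentils, eggs, almonds are not used. The carbohydrate and calcium requirements are met with equality.
So brown rice = 0.9564 servings, spinach = 2.017 servings.
Cost = 0.55·0.9564 + 1.25·2.017 = 3.0473.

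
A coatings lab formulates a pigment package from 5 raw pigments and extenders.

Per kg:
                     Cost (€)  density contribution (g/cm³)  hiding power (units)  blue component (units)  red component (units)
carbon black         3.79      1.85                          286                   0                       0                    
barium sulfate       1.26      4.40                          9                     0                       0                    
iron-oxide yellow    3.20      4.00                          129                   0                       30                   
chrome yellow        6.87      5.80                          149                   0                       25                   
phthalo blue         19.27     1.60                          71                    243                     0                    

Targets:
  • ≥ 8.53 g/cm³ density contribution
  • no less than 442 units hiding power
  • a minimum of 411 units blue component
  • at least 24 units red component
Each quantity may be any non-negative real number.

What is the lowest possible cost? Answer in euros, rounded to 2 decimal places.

This is a linear program. Let x1 = kg of carbon black, x2 = kg of barium sulfate, x3 = kg of iron-oxide yellow, x4 = kg of chrome yellow, x5 = kg of phthalo blue.
Minimize 3.79x1 + 1.26x2 + 3.2x3 + 6.87x4 + 19.27x5 s.t.:
  1.85x1 + 4.4x2 + 4x3 + 5.8x4 + 1.6x5 ≥ 8.53   (density contribution)
  286x1 + 9x2 + 129x3 + 149x4 + 71x5 ≥ 442   (hiding power)
  243x5 ≥ 411   (blue component)
  30x3 + 25x4 ≥ 24   (red component)
  x1, x2, x3, x4, x5 ≥ 0.
At the optimum only carbon black, barium sulfate, iron-oxide yellow, phthalo blue are positive (chrome yellow = 0). Binding constraints: density contribution, hiding power, blue component, red component.
So carbon black = 0.75597 kg, barium sulfate = 0.27847 kg, iron-oxide yellow = 0.8 kg, phthalo blue = 1.6914 kg.
Total cost: 3.79·0.75597 + 1.26·0.27847 + 3.2·0.8 + 19.27·1.6914 = 38.3693.

€38.37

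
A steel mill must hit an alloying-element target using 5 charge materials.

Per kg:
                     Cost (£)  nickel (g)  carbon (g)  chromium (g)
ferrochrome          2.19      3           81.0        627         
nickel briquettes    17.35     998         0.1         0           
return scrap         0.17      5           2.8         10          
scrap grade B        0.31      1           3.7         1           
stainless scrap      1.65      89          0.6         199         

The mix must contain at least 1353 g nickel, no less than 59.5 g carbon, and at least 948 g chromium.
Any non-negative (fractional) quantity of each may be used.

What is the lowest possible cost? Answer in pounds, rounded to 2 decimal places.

Treat it as an LP. Let x1 = kg of ferrochrome, x2 = kg of nickel briquettes, x3 = kg of return scrap, x4 = kg of scrap grade B, x5 = kg of stainless scrap.
min 2.19x1 + 17.35x2 + 0.17x3 + 0.31x4 + 1.65x5 with:
  3x1 + 998x2 + 5x3 + 1x4 + 89x5 ≥ 1353   (nickel)
  81x1 + 0.1x2 + 2.8x3 + 3.7x4 + 0.6x5 ≥ 59.5   (carbon)
  627x1 + 10x3 + 1x4 + 199x5 ≥ 948   (chromium)
  x1, x2, x3, x4, x5 ≥ 0.
The optimal basis is {ferrochrome, nickel briquettes, stainless scrap}; return scrap, scrap grade B drop out. There the nickel, carbon, chromium constraints are tight.
That vertex is x1 = 0.71456, x2 = 1.1295, x5 = 2.5124.
Cost = 2.19·0.71456 + 17.35·1.1295 + 1.65·2.5124 = 25.3072.

£25.31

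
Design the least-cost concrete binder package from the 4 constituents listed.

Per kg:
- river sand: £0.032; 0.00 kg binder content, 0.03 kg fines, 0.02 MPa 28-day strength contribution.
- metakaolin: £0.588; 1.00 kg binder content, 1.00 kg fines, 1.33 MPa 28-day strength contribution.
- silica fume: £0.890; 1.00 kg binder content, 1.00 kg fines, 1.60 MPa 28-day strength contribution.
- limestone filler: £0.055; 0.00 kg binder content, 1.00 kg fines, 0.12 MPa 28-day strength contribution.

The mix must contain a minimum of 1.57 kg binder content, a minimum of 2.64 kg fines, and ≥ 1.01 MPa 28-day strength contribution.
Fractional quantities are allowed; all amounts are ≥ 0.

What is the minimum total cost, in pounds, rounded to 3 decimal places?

£0.982

This is a linear program. Let x1 = kg of river sand, x2 = kg of metakaolin, x3 = kg of silica fume, x4 = kg of limestone filler.
Minimise 0.032x1 + 0.588x2 + 0.89x3 + 0.055x4 subject to:
  1x2 + 1x3 ≥ 1.57   (binder content)
  0.03x1 + 1x2 + 1x3 + 1x4 ≥ 2.64   (fines)
  0.02x1 + 1.33x2 + 1.6x3 + 0.12x4 ≥ 1.01   (28-day strength contribution)
  x1, x2, x3, x4 ≥ 0.
The optimal basis is {metakaolin, limestone filler}; river sand, silica fume drop out. The binder content and fines requirements are met with equality.
So metakaolin = 1.57 kg, limestone filler = 1.07 kg.
Cost = 0.588·1.57 + 0.055·1.07 = 0.98201.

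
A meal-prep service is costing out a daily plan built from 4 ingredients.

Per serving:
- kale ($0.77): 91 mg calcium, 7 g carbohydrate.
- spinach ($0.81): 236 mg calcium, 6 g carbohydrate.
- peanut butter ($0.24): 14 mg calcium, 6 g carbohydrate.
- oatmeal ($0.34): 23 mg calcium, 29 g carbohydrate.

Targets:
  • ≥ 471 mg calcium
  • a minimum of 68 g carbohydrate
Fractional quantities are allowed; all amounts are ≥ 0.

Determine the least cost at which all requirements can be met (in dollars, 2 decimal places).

$2.13

Let x1 = servings of kale, x2 = servings of spinach, x3 = servings of peanut butter, x4 = servings of oatmeal.
Minimize 0.77x1 + 0.81x2 + 0.24x3 + 0.34x4 subject to:
  91x1 + 236x2 + 14x3 + 23x4 ≥ 471   (calcium)
  7x1 + 6x2 + 6x3 + 29x4 ≥ 68   (carbohydrate)
  x1, x2, x3, x4 ≥ 0.
The optimal basis is {spinach, oatmeal}; kale, peanut butter drop out. The calcium and carbohydrate requirements are met with equality.
So spinach = 1.804 servings, oatmeal = 1.972 servings.
Cost = 0.81·1.804 + 0.34·1.972 = 2.1317.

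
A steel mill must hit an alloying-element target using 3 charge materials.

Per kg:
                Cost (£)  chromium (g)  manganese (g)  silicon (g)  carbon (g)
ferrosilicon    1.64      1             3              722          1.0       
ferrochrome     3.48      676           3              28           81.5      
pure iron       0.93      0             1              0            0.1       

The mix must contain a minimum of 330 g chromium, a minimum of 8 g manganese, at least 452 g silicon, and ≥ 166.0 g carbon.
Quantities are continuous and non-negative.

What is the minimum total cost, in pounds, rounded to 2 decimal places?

Treat it as an LP. Let x1 = kg of ferrosilicon, x2 = kg of ferrochrome, x3 = kg of pure iron.
Minimize 1.64x1 + 3.48x2 + 0.93x3 s.t.:
  1x1 + 676x2 ≥ 330   (chromium)
  3x1 + 3x2 + 1x3 ≥ 8   (manganese)
  722x1 + 28x2 ≥ 452   (silicon)
  1x1 + 81.5x2 + 0.1x3 ≥ 166   (carbon)
  x1, x2, x3 ≥ 0.
The cheapest feasible vertex uses only ferrosilicon, ferrochrome; pure iron is not used. There the manganese and carbon constraints are tight.
So ferrosilicon = 0.6377 kg, ferrochrome = 2.029 kg.
Cost = 1.64·0.6377 + 3.48·2.029 = 8.1067.

£8.11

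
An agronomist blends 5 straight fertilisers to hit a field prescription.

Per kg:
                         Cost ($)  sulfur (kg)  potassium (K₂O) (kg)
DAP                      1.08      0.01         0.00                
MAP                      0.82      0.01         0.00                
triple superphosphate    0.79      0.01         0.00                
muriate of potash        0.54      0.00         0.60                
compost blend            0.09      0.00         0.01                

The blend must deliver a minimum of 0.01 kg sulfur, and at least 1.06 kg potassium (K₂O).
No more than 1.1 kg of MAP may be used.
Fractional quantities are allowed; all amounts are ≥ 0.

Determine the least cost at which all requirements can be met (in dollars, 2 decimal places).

Let x1 = kg of DAP, x2 = kg of MAP, x3 = kg of triple superphosphate, x4 = kg of muriate of potash, x5 = kg of compost blend.
min 1.08x1 + 0.82x2 + 0.79x3 + 0.54x4 + 0.09x5 subject to:
  0.01x1 + 0.01x2 + 0.01x3 ≥ 0.01   (sulfur)
  0.6x4 + 0.01x5 ≥ 1.06   (potassium (K₂O))
  x2 ≤ 1.1
  x1, x2, x3, x4, x5 ≥ 0.
The cheapest feasible vertex uses only triple superphosphate, muriate of potash; DAP, MAP, compost blend are not used. There the sulfur and potassium (K₂O) constraints are tight.
Solving gives x3 = 1, x4 = 1.767.
Cost = 0.79·1 + 0.54·1.767 = 1.7442.

$1.74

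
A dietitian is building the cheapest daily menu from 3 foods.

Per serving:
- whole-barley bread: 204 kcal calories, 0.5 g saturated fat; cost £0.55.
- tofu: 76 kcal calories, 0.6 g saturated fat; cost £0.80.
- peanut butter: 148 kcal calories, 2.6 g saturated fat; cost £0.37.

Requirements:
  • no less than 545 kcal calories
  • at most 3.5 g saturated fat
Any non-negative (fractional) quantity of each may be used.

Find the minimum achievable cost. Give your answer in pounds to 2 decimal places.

Set it up as a linear program. Let x1 = servings of whole-barley bread, x2 = servings of tofu, x3 = servings of peanut butter.
Minimize 0.55x1 + 0.8x2 + 0.37x3 subject to:
  204x1 + 76x2 + 148x3 ≥ 545   (calories)
  0.5x1 + 0.6x2 + 2.6x3 ≤ 3.5   (saturated fat)
  x1, x2, x3 ≥ 0.
The optimal basis is {whole-barley bread, peanut butter}; tofu drops out. The calories and saturated fat requirements are met with equality.
That vertex is x1 = 1.97, x3 = 0.9674.
Objective = 0.55·1.97 + 0.37·0.9674 = 1.4414.

£1.44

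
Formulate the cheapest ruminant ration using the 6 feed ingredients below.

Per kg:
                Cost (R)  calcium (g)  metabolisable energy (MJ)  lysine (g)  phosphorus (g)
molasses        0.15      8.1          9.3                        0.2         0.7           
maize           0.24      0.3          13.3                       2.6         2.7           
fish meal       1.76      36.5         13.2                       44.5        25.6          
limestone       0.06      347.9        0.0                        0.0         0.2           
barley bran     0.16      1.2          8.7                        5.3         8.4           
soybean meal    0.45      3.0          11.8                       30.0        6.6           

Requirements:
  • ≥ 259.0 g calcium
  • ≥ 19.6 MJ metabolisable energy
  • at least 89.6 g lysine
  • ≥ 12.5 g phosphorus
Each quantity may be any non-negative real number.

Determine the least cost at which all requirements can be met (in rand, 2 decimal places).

Let x1 = kg of molasses, x2 = kg of maize, x3 = kg of fish meal, x4 = kg of limestone, x5 = kg of barley bran, x6 = kg of soybean meal.
Minimize 0.15x1 + 0.24x2 + 1.76x3 + 0.06x4 + 0.16x5 + 0.45x6 with:
  8.1x1 + 0.3x2 + 36.5x3 + 347.9x4 + 1.2x5 + 3x6 ≥ 259   (calcium)
  9.3x1 + 13.3x2 + 13.2x3 + 8.7x5 + 11.8x6 ≥ 19.6   (metabolisable energy)
  0.2x1 + 2.6x2 + 44.5x3 + 5.3x5 + 30x6 ≥ 89.6   (lysine)
  0.7x1 + 2.7x2 + 25.6x3 + 0.2x4 + 8.4x5 + 6.6x6 ≥ 12.5   (phosphorus)
  x1, x2, x3, x4, x5, x6 ≥ 0.
The cheapest feasible vertex uses only limestone, soybean meal; molasses, maize, fish meal, barley bran are not used. The calcium and lysine requirements are met with equality.
That vertex is x4 = 0.7187, x6 = 2.987.
Hence cost = 0.06·0.7187 + 0.45·2.987 = R1.3873.

R1.39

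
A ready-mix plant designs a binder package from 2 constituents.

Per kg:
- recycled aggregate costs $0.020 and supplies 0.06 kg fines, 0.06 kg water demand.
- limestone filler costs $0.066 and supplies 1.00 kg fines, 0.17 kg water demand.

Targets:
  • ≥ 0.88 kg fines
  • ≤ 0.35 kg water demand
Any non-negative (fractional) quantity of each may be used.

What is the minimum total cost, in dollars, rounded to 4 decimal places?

Let x1 = kg of recycled aggregate, x2 = kg of limestone filler.
Minimise 0.02x1 + 0.066x2 with:
  0.06x1 + 1x2 ≥ 0.88   (fines)
  0.06x1 + 0.17x2 ≤ 0.35   (water demand)
  x1, x2 ≥ 0.
At the optimum only limestone filler is positive (recycled aggregate = 0). The fines requirement is met with equality.
So limestone filler = 0.88 kg.
Total cost: 0.066·0.88 = 0.058080.

$0.0581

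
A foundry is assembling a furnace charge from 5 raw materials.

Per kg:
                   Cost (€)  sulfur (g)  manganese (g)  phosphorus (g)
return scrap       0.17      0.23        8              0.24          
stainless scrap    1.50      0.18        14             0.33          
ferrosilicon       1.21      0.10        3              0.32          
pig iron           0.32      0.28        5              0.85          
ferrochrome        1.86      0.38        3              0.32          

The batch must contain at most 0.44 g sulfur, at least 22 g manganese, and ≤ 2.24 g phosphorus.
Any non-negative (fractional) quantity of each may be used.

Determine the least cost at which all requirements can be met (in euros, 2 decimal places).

€1.51

Let x1 = kg of return scrap, x2 = kg of stainless scrap, x3 = kg of ferrosilicon, x4 = kg of pig iron, x5 = kg of ferrochrome.
Minimize 0.17x1 + 1.5x2 + 1.21x3 + 0.32x4 + 1.86x5 subject to:
  0.23x1 + 0.18x2 + 0.1x3 + 0.28x4 + 0.38x5 ≤ 0.44   (sulfur)
  8x1 + 14x2 + 3x3 + 5x4 + 3x5 ≥ 22   (manganese)
  0.24x1 + 0.33x2 + 0.32x3 + 0.85x4 + 0.32x5 ≤ 2.24   (phosphorus)
  x1, x2, x3, x4, x5 ≥ 0.
The cheapest feasible vertex uses only return scrap, stainless scrap; ferrosilicon, pig iron, ferrochrome are not used. Binding constraints: sulfur and manganese.
That vertex is x1 = 1.236, x2 = 0.8652.
Cost = 0.17·1.236 + 1.5·0.8652 = 1.5079.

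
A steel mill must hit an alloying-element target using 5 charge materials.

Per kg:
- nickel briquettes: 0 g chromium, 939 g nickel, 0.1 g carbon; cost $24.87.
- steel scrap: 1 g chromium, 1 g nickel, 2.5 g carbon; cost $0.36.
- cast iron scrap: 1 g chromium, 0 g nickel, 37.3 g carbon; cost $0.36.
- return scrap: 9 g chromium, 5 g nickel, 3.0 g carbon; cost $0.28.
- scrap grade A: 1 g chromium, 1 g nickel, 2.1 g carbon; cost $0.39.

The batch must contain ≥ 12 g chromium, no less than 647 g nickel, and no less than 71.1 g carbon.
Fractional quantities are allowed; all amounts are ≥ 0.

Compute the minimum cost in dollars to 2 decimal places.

Let x1 = kg of nickel briquettes, x2 = kg of steel scrap, x3 = kg of cast iron scrap, x4 = kg of return scrap, x5 = kg of scrap grade A.
Minimize 24.87x1 + 0.36x2 + 0.36x3 + 0.28x4 + 0.39x5 s.t.:
  1x2 + 1x3 + 9x4 + 1x5 ≥ 12   (chromium)
  939x1 + 1x2 + 5x4 + 1x5 ≥ 647   (nickel)
  0.1x1 + 2.5x2 + 37.3x3 + 3x4 + 2.1x5 ≥ 71.1   (carbon)
  x1, x2, x3, x4, x5 ≥ 0.
The optimal basis is {nickel briquettes, cast iron scrap, return scrap}; steel scrap, scrap grade A drop out. The chromium, nickel, carbon requirements are met with equality.
So nickel briquettes = 0.683 kg, cast iron scrap = 1.813 kg, return scrap = 1.132 kg.
Total cost: 24.87·0.683 + 0.36·1.813 + 0.28·1.132 = 17.9559.

$17.96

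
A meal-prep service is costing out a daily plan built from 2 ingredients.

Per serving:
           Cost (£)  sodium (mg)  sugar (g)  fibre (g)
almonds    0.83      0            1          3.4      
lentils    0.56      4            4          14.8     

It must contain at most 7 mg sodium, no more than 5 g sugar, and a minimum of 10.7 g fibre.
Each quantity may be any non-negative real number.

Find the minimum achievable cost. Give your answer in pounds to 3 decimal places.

£0.405

This is a linear program. Let x1 = servings of almonds, x2 = servings of lentils.
Minimize 0.83x1 + 0.56x2 subject to:
  4x2 ≤ 7   (sodium)
  1x1 + 4x2 ≤ 5   (sugar)
  3.4x1 + 14.8x2 ≥ 10.7   (fibre)
  x1, x2 ≥ 0.
The minimum-cost mix takes nothing from almonds — only lentils. Binding constraint: fibre.
That vertex is x2 = 0.723.
Cost = 0.56·0.723 = 0.40488.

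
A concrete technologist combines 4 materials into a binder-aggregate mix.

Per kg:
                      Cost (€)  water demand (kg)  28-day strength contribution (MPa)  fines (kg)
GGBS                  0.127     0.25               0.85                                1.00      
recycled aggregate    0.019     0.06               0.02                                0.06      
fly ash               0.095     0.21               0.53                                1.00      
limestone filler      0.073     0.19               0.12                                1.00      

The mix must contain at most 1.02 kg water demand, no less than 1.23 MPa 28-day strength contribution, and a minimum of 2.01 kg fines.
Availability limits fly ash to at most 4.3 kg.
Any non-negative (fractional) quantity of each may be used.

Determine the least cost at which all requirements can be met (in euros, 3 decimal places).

Let x1 = kg of GGBS, x2 = kg of recycled aggregate, x3 = kg of fly ash, x4 = kg of limestone filler.
Minimize 0.127x1 + 0.019x2 + 0.095x3 + 0.073x4 subject to:
  0.25x1 + 0.06x2 + 0.21x3 + 0.19x4 ≤ 1.02   (water demand)
  0.85x1 + 0.02x2 + 0.53x3 + 0.12x4 ≥ 1.23   (28-day strength contribution)
  1x1 + 0.06x2 + 1x3 + 1x4 ≥ 2.01   (fines)
  x3 ≤ 4.3
  x1, x2, x3, x4 ≥ 0.
The cheapest feasible vertex uses only GGBS, fly ash; recycled aggregate, limestone filler are not used. Binding constraints: 28-day strength contribution and fines.
So GGBS = 0.5147 kg, fly ash = 1.495 kg.
Objective = 0.127·0.5147 + 0.095·1.495 = 0.20739.

€0.207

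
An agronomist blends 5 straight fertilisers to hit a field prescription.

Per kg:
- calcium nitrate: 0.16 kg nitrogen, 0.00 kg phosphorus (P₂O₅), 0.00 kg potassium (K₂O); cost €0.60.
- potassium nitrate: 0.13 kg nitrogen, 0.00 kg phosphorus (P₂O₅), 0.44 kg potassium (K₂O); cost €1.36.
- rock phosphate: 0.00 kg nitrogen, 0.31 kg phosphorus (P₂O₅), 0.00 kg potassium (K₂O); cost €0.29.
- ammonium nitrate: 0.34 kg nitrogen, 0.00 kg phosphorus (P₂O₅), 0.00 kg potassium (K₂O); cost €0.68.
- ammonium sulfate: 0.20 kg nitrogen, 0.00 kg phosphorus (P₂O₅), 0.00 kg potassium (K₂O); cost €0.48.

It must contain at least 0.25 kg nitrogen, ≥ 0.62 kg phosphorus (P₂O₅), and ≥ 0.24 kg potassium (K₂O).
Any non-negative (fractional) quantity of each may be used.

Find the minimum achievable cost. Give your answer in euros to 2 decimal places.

This is a linear program. Let x1 = kg of calcium nitrate, x2 = kg of potassium nitrate, x3 = kg of rock phosphate, x4 = kg of ammonium nitrate, x5 = kg of ammonium sulfate.
Minimise 0.6x1 + 1.36x2 + 0.29x3 + 0.68x4 + 0.48x5 s.t.:
  0.16x1 + 0.13x2 + 0.34x4 + 0.2x5 ≥ 0.25   (nitrogen)
  0.31x3 ≥ 0.62   (phosphorus (P₂O₅))
  0.44x2 ≥ 0.24   (potassium (K₂O))
  x1, x2, x3, x4, x5 ≥ 0.
The optimal basis is {potassium nitrate, rock phosphate, ammonium nitrate}; calcium nitrate, ammonium sulfate drop out. The nitrogen, phosphorus (P₂O₅), potassium (K₂O) requirements are met with equality.
Optimal quantities: potassium nitrate = 0.5455 kg, rock phosphate = 2 kg, ammonium nitrate = 0.5267 kg.
Total cost: 1.36·0.5455 + 0.29·2 + 0.68·0.5267 = 1.6800.

€1.68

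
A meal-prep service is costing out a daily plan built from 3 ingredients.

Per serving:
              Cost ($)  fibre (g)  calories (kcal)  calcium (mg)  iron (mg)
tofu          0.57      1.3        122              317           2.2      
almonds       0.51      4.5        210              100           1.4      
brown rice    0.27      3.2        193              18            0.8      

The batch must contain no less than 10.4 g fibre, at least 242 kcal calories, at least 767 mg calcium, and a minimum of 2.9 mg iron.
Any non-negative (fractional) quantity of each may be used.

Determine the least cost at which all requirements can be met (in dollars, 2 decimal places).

This is a linear program. Let x1 = servings of tofu, x2 = servings of almonds, x3 = servings of brown rice.
min 0.57x1 + 0.51x2 + 0.27x3 s.t.:
  1.3x1 + 4.5x2 + 3.2x3 ≥ 10.4   (fibre)
  122x1 + 210x2 + 193x3 ≥ 242   (calories)
  317x1 + 100x2 + 18x3 ≥ 767   (calcium)
  2.2x1 + 1.4x2 + 0.8x3 ≥ 2.9   (iron)
  x1, x2, x3 ≥ 0.
The optimal basis is {tofu, brown rice}; almonds drops out. There the fibre and calcium constraints are tight.
Solving gives x1 = 2.288, x3 = 2.321.
Hence cost = 0.57·2.288 + 0.27·2.321 = $1.9308.

$1.93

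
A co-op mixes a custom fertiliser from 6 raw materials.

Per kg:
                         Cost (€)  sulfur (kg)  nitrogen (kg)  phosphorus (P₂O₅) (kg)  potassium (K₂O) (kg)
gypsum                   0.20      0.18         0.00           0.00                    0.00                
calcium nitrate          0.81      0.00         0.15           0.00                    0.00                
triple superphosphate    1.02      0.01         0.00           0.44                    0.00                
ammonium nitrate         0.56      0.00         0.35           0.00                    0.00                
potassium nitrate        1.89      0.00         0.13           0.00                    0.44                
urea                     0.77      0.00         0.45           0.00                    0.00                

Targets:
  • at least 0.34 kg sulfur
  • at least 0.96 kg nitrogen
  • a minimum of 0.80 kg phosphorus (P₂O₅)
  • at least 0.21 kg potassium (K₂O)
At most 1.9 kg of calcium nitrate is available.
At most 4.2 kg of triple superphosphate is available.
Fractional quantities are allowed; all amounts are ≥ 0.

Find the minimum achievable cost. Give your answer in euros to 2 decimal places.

Set it up as a linear program. Let x1 = kg of gypsum, x2 = kg of calcium nitrate, x3 = kg of triple superphosphate, x4 = kg of ammonium nitrate, x5 = kg of potassium nitrate, x6 = kg of urea.
Minimise 0.2x1 + 0.81x2 + 1.02x3 + 0.56x4 + 1.89x5 + 0.77x6 s.t.:
  0.18x1 + 0.01x3 ≥ 0.34   (sulfur)
  0.15x2 + 0.35x4 + 0.13x5 + 0.45x6 ≥ 0.96   (nitrogen)
  0.44x3 ≥ 0.8   (phosphorus (P₂O₅))
  0.44x5 ≥ 0.21   (potassium (K₂O))
  x2 ≤ 1.9
  x3 ≤ 4.2
  x1, x2, x3, x4, x5, x6 ≥ 0.
The minimum-cost mix takes nothing from calcium nitrate, urea — only gypsum, triple superphosphate, ammonium nitrate, potassium nitrate. There the sulfur, nitrogen, phosphorus (P₂O₅), potassium (K₂O) constraints are tight.
Optimal quantities: gypsum = 1.788 kg, triple superphosphate = 1.818 kg, ammonium nitrate = 2.566 kg, potassium nitrate = 0.4773 kg.
Objective = 0.2·1.788 + 1.02·1.818 + 0.56·2.566 + 1.89·0.4773 = 4.5510.

€4.55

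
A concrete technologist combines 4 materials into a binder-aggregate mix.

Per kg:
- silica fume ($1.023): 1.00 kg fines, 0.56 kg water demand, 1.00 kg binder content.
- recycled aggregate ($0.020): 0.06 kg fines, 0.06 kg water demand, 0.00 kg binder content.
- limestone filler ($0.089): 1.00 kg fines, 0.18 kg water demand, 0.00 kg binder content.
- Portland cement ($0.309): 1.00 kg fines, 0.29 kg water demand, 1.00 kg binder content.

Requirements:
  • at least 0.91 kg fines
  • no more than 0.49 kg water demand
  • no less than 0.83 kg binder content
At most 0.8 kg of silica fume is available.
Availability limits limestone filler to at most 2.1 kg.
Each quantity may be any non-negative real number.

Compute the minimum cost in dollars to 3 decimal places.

$0.264

Treat it as an LP. Let x1 = kg of silica fume, x2 = kg of recycled aggregate, x3 = kg of limestone filler, x4 = kg of Portland cement.
Minimize 1.023x1 + 0.02x2 + 0.089x3 + 0.309x4 with:
  1x1 + 0.06x2 + 1x3 + 1x4 ≥ 0.91   (fines)
  0.56x1 + 0.06x2 + 0.18x3 + 0.29x4 ≤ 0.49   (water demand)
  1x1 + 1x4 ≥ 0.83   (binder content)
  x1 ≤ 0.8
  x3 ≤ 2.1
  x1, x2, x3, x4 ≥ 0.
The optimal basis is {limestone filler, Portland cement}; silica fume, recycled aggregate drop out. There the fines and binder content constraints are tight.
So limestone filler = 0.08 kg, Portland cement = 0.83 kg.
Hence cost = 0.089·0.08 + 0.309·0.83 = $0.26359.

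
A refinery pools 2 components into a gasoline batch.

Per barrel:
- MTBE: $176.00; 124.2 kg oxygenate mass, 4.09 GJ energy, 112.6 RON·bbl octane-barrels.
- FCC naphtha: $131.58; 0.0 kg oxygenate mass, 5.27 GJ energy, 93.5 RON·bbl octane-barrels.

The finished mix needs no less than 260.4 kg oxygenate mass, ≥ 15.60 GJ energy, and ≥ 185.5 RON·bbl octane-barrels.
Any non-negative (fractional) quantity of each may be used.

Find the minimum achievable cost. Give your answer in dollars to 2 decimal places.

$544.40

Treat it as an LP. Let x1 = barrels of MTBE, x2 = barrels of FCC naphtha.
Minimize 176x1 + 131.58x2 s.t.:
  124.2x1 ≥ 260.4   (oxygenate mass)
  4.09x1 + 5.27x2 ≥ 15.6   (energy)
  112.6x1 + 93.5x2 ≥ 185.5   (octane-barrels)
  x1, x2 ≥ 0.
Both inputs are positive at the optimum. There the oxygenate mass and energy constraints are tight.
That vertex is x1 = 2.0966, x2 = 1.333.
Total cost: 176·2.0966 + 131.58·1.333 = 544.3977.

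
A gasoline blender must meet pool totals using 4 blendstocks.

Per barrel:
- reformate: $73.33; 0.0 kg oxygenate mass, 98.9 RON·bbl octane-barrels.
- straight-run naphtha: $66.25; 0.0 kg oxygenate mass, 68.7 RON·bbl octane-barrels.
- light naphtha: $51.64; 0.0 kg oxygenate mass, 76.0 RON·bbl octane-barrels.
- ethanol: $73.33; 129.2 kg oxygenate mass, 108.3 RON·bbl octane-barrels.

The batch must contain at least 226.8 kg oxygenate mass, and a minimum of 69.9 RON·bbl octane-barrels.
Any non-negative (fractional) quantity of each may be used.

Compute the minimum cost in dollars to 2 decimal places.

Let x1 = barrels of reformate, x2 = barrels of straight-run naphtha, x3 = barrels of light naphtha, x4 = barrels of ethanol.
Minimise 73.33x1 + 66.25x2 + 51.64x3 + 73.33x4 s.t.:
  129.2x4 ≥ 226.8   (oxygenate mass)
  98.9x1 + 68.7x2 + 76x3 + 108.3x4 ≥ 69.9   (octane-barrels)
  x1, x2, x3, x4 ≥ 0.
The cheapest feasible vertex uses only ethanol; reformate, straight-run naphtha, light naphtha are not used. The oxygenate mass requirement is met with equality.
So ethanol = 1.7554 barrels.
Objective = 73.33·1.7554 = 128.7235.

$128.72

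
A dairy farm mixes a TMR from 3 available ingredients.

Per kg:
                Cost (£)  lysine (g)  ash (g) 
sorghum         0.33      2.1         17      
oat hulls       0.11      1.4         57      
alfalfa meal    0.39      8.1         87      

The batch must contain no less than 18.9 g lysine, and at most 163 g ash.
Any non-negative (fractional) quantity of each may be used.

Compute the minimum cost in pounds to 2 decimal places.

£2.56

Treat it as an LP. Let x1 = kg of sorghum, x2 = kg of oat hulls, x3 = kg of alfalfa meal.
Minimize 0.33x1 + 0.11x2 + 0.39x3 with:
  2.1x1 + 1.4x2 + 8.1x3 ≥ 18.9   (lysine)
  17x1 + 57x2 + 87x3 ≤ 163   (ash)
  x1, x2, x3 ≥ 0.
The minimum-cost mix takes nothing from oat hulls — only sorghum, alfalfa meal. There the lysine and ash constraints are tight.
Optimal quantities: sorghum = 7.2 kg, alfalfa meal = 0.4667 kg.
Cost = 0.33·7.2 + 0.39·0.4667 = 2.5580.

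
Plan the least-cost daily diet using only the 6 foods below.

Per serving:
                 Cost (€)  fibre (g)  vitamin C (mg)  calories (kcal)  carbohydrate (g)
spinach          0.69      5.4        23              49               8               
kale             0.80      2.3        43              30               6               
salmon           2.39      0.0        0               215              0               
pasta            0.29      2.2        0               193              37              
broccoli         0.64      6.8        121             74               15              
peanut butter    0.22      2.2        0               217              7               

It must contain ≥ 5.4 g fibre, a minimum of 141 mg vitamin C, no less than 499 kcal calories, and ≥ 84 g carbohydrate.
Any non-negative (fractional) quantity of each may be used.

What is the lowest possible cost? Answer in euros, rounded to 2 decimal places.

Set it up as a linear program. Let x1 = servings of spinach, x2 = servings of kale, x3 = servings of salmon, x4 = servings of pasta, x5 = servings of broccoli, x6 = servings of peanut butter.
min 0.69x1 + 0.8x2 + 2.39x3 + 0.29x4 + 0.64x5 + 0.22x6 subject to:
  5.4x1 + 2.3x2 + 2.2x4 + 6.8x5 + 2.2x6 ≥ 5.4   (fibre)
  23x1 + 43x2 + 121x5 ≥ 141   (vitamin C)
  49x1 + 30x2 + 215x3 + 193x4 + 74x5 + 217x6 ≥ 499   (calories)
  8x1 + 6x2 + 37x4 + 15x5 + 7x6 ≥ 84   (carbohydrate)
  x1, x2, x3, x4, x5, x6 ≥ 0.
The minimum-cost mix takes nothing from spinach, kale, salmon — only pasta, broccoli, peanut butter. Binding constraints: vitamin C, calories, carbohydrate.
Solving gives x4 = 1.729, x5 = 1.165, x6 = 0.3645.
Objective = 0.29·1.729 + 0.64·1.165 + 0.22·0.3645 = 1.3272.

€1.33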